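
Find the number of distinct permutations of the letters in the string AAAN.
4! / (1! × 3!) = 4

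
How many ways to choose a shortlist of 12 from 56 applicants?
C(56,12) = 56!/(12!×44!) = 558383307300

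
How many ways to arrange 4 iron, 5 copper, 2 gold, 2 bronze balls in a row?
13! / (4! × 5! × 2! × 2!) = 540540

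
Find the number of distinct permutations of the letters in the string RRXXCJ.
6! / (1! × 1! × 2! × 2!) = 180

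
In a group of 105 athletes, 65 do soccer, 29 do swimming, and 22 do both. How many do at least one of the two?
|A∪B| = |A| + |B| - |A∩B| = 65 + 29 - 22 = 72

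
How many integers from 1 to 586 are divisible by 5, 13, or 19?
⌊586/5⌋+⌊586/13⌋+⌊586/19⌋ - ⌊586/65⌋-⌊586/95⌋-⌊586/247⌋ + ⌊586/1235⌋ = 117+45+30 - 9-6-2 + 0 = 175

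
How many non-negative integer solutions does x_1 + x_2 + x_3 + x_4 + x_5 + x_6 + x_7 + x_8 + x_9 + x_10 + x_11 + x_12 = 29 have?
C(29+12-1, 12-1) = C(40, 11) = 2311801440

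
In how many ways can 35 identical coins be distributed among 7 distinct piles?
C(35+7-1, 7-1) = C(41, 6) = 4496388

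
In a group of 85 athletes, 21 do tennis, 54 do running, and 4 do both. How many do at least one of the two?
|A∪B| = |A| + |B| - |A∩B| = 21 + 54 - 4 = 71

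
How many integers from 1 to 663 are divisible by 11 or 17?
⌊663/11⌋ + ⌊663/17⌋ - ⌊663/187⌋ = 60 + 39 - 3 = 96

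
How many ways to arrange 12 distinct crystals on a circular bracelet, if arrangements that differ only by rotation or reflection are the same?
(12-1)!/2 = 39916800/2 = 19958400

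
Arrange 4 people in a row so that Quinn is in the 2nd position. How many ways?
Fix one position: (4-1)! = 6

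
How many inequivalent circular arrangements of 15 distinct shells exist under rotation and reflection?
(15-1)!/2 = 87178291200/2 = 43589145600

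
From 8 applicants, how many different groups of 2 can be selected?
C(8,2) = 8!/(2!×6!) = 28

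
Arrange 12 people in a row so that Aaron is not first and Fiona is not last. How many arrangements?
By inclusion-exclusion: 12! - 2×(12-1)! + (12-2)! = 479001600 - 79833600 + 3628800 = 402796800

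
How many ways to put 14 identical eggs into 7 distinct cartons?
C(14+7-1, 7-1) = C(20, 6) = 38760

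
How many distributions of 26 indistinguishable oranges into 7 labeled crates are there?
C(26+7-1, 7-1) = C(32, 6) = 906192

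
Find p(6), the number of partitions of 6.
Pentagonal recurrence p(n) = p(n-1) + p(n-2) - p(n-5) - p(n-7) + p(n-12) + p(n-15) - ... gives p(0..5) = 1, 1, 2, 3, 5, 7. p(6) = p(5) + p(4) - p(1) = 7 + 5 - 1 = 11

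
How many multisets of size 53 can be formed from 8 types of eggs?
C(53+8-1, 8-1) = C(60, 7) = 386206920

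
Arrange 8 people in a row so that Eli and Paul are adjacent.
Treat as block: (8-1)! × 2! = 5040 × 2 = 10080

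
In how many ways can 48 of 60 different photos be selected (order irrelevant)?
C(60,48) = 60!/(48!×12!) = 1399358844975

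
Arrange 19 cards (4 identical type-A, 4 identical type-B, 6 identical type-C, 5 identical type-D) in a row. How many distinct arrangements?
19! / (4! × 4! × 6! × 5!) = 2444321880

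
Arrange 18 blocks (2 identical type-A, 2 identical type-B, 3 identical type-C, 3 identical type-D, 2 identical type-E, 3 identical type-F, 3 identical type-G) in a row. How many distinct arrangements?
18! / (2! × 2! × 3! × 3! × 2! × 3! × 3!) = 617512896000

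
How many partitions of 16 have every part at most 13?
Let r_j(i) = number of partitions of i into parts ≤ j, for i = 0..16. r_1(i) = 1 for all i; r_j(i) = r_{j-1}(i) + r_j(i-j). Rows j = 2..13: ≤2: 1 1 2 2 3 3 4 4 5 5 6 6 7 7 8 8 9; ≤3: 1 1 2 3 4 5 7 8 10 12 14 16 19 21 24 27 30; ≤4: 1 1 2 3 5 6 9 11 15 18 23 27 34 39 47 54 64; ≤5: 1 1 2 3 5 7 10 13 18 23 30 37 47 57 70 84 101; ≤6: 1 1 2 3 5 7 11 14 20 26 35 44 58 71 90 110 136; ≤7: 1 1 2 3 5 7 11 15 21 28 38 49 65 82 105 131 164; ≤8: 1 1 2 3 5 7 11 15 22 29 40 52 70 89 116 146 186; ≤9: 1 1 2 3 5 7 11 15 22 30 41 54 73 94 123 157 201; ≤10: 1 1 2 3 5 7 11 15 22 30 42 55 75 97 128 164 212; ≤11: 1 1 2 3 5 7 11 15 22 30 42 56 76 99 131 169 219; ≤12: 1 1 2 3 5 7 11 15 22 30 42 56 77 100 133 172 224; ≤13: 1 1 2 3 5 7 11 15 22 30 42 56 77 101 134 174 227. r_13(16) = 227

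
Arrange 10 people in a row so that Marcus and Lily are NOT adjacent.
Total - adjacent = 10! - (10-1)!×2 = 3628800 - 725760 = 2903040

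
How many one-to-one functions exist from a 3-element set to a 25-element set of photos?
P(25,3) = 25!/(25-3)! = 13800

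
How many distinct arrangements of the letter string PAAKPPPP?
8! / (5! × 2! × 1!) = 168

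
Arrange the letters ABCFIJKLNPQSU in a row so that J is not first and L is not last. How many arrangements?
By inclusion-exclusion: 13! - 2×(13-1)! + (13-2)! = 6227020800 - 958003200 + 39916800 = 5308934400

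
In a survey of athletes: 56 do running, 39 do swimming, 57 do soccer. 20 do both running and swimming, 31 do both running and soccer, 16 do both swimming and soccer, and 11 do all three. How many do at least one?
|A∪B∪C| = 56+39+57-20-31-16+11 = 96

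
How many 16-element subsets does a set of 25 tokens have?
C(25,16) = 25!/(16!×9!) = 2042975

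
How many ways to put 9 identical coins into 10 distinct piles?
C(9+10-1, 10-1) = C(18, 9) = 48620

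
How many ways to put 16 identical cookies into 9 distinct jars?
C(16+9-1, 9-1) = C(24, 8) = 735471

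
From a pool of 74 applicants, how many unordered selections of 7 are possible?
C(74,7) = 74!/(7!×67!) = 1799579064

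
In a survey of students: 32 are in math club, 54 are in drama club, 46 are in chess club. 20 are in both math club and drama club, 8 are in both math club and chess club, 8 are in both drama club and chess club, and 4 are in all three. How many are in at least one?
|A∪B∪C| = 32+54+46-20-8-8+4 = 100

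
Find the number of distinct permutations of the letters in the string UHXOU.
5! / (1! × 1! × 2! × 1!) = 60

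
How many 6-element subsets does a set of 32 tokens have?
C(32,6) = 32!/(6!×26!) = 906192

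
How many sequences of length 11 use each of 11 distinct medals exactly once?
11! = 39916800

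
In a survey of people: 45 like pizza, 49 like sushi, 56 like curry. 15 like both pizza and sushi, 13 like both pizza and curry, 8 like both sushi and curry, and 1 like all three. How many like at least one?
|A∪B∪C| = 45+49+56-15-13-8+1 = 115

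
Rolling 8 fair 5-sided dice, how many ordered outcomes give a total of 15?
Coefficient of x^15 in (x + x² + ... + x^5)^8. By inclusion-exclusion on dice exceeding 5: Σ_j (-1)^j C(8,j)·C(15-1-5j, 7) = C(8,0)·C(14,7) - C(8,1)·C(9,7) = 1·3432 - 8·36 = 3144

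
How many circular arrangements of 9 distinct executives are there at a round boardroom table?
Circular: fix one position, arrange the rest. (9-1)! = 40320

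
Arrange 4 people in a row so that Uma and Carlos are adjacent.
Treat as block: (4-1)! × 2! = 6 × 2 = 12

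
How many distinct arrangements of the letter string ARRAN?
5! / (1! × 2! × 2!) = 30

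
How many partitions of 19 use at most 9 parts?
By conjugation, equals partitions of 19 into parts ≤ 9. Let r_j(i) = number of partitions of i into parts ≤ j, for i = 0..19. r_1(i) = 1 for all i; r_j(i) = r_{j-1}(i) + r_j(i-j). Rows j = 2..9: ≤2: 1 1 2 2 3 3 4 4 5 5 6 6 7 7 8 8 9 9 10 10; ≤3: 1 1 2 3 4 5 7 8 10 12 14 16 19 21 24 27 30 33 37 40; ≤4: 1 1 2 3 5 6 9 11 15 18 23 27 34 39 47 54 64 72 84 94; ≤5: 1 1 2 3 5 7 10 13 18 23 30 37 47 57 70 84 101 119 141 164; ≤6: 1 1 2 3 5 7 11 14 20 26 35 44 58 71 90 110 136 163 199 235; ≤7: 1 1 2 3 5 7 11 15 21 28 38 49 65 82 105 131 164 201 248 300; ≤8: 1 1 2 3 5 7 11 15 22 29 40 52 70 89 116 146 186 230 288 352; ≤9: 1 1 2 3 5 7 11 15 22 30 41 54 73 94 123 157 201 252 318 393. r_9(19) = 393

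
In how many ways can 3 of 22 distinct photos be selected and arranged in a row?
P(22,3) = 22!/(22-3)! = 9240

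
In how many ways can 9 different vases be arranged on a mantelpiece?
9! = 362880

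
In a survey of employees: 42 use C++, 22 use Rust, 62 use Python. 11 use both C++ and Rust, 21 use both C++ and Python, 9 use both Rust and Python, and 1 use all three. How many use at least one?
|A∪B∪C| = 42+22+62-11-21-9+1 = 86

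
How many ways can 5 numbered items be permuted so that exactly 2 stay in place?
Choose the 2 fixed points C(5,2) = 10, derange the rest: !3 = Σ_{j=0}^{3} (-1)^j·3!/j! = 6 - 6 + 3 - 1 = 2. Product = 10 × 2 = 20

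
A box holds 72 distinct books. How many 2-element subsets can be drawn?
C(72,2) = 72!/(2!×70!) = 2556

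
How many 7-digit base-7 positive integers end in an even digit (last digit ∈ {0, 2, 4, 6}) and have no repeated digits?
Last∈{0,2,4,6}. Last=0: 720. Last nonzero: 3×5×P(5,5) = 1800. Total = 2520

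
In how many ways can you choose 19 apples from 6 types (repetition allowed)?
C(19+6-1, 6-1) = C(24, 5) = 42504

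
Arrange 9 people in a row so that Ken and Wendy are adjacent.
Treat as block: (9-1)! × 2! = 40320 × 2 = 80640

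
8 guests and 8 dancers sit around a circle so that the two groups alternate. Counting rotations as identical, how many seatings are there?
Fix one of the guests: (8-1)! ways for the remaining guests, × 8! ways for the dancers = 5040 × 40320 = 203212800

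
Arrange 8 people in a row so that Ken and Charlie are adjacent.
Treat as block: (8-1)! × 2! = 5040 × 2 = 10080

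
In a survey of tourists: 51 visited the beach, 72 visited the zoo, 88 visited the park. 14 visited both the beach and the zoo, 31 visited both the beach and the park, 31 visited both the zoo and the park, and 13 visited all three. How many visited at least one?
|A∪B∪C| = 51+72+88-14-31-31+13 = 148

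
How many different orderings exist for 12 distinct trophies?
12! = 479001600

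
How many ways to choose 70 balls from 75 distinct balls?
C(75,70) = 75!/(70!×5!) = 17259390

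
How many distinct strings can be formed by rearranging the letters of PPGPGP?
6! / (4! × 2!) = 15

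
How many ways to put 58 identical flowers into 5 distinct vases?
C(58+5-1, 5-1) = C(62, 4) = 557845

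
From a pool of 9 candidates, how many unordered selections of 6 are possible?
C(9,6) = 9!/(6!×3!) = 84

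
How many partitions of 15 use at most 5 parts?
By conjugation, equals partitions of 15 into parts ≤ 5. Let r_j(i) = number of partitions of i into parts ≤ j, for i = 0..15. r_1(i) = 1 for all i; r_j(i) = r_{j-1}(i) + r_j(i-j). Rows j = 2..5: ≤2: 1 1 2 2 3 3 4 4 5 5 6 6 7 7 8 8; ≤3: 1 1 2 3 4 5 7 8 10 12 14 16 19 21 24 27; ≤4: 1 1 2 3 5 6 9 11 15 18 23 27 34 39 47 54; ≤5: 1 1 2 3 5 7 10 13 18 23 30 37 47 57 70 84. r_5(15) = 84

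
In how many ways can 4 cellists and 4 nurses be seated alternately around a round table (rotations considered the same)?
Fix one of the cellists: (4-1)! ways for the remaining cellists, × 4! ways for the nurses = 6 × 24 = 144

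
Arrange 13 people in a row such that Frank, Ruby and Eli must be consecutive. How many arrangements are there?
Treat the 3 as one block: (13-3+1)! × 3! = 39916800 × 6 = 239500800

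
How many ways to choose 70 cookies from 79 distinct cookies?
C(79,70) = 79!/(70!×9!) = 205811513765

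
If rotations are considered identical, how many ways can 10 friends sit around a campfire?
Circular: fix one position, arrange the rest. (10-1)! = 362880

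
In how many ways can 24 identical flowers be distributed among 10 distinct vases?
C(24+10-1, 10-1) = C(33, 9) = 38567100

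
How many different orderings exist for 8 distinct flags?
8! = 40320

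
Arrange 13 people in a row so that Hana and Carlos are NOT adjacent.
Total - adjacent = 13! - (13-1)!×2 = 6227020800 - 958003200 = 5269017600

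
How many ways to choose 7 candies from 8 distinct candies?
C(8,7) = 8!/(7!×1!) = 8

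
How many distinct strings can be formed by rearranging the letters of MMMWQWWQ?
8! / (3! × 3! × 2!) = 560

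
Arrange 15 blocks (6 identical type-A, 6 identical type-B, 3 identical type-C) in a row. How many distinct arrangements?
15! / (6! × 6! × 3!) = 420420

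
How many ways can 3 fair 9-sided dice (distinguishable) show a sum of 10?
Coefficient of x^10 in (x + x² + ... + x^9)^3. By inclusion-exclusion on dice exceeding 9: Σ_j (-1)^j C(3,j)·C(10-1-9j, 2) = C(3,0)·C(9,2) = 1·36 = 36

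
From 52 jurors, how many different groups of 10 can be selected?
C(52,10) = 52!/(10!×42!) = 15820024220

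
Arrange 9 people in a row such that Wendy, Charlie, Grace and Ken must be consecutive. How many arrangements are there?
Treat the 4 as one block: (9-4+1)! × 4! = 720 × 24 = 17280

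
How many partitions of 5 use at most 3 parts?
By conjugation, equals partitions of 5 into parts ≤ 3. Let r_j(i) = number of partitions of i into parts ≤ j, for i = 0..5. r_1(i) = 1 for all i; r_j(i) = r_{j-1}(i) + r_j(i-j). Rows j = 2..3: ≤2: 1 1 2 2 3 3; ≤3: 1 1 2 3 4 5. r_3(5) = 5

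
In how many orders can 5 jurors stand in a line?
5! = 120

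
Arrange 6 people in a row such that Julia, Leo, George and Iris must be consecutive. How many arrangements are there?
Treat the 4 as one block: (6-4+1)! × 4! = 6 × 24 = 144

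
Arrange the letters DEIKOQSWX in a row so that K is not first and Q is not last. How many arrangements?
By inclusion-exclusion: 9! - 2×(9-1)! + (9-2)! = 362880 - 80640 + 5040 = 287280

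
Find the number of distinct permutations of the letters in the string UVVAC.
5! / (1! × 1! × 1! × 2!) = 60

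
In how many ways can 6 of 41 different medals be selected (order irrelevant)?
C(41,6) = 41!/(6!×35!) = 4496388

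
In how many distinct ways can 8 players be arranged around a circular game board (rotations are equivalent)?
Circular: fix one position, arrange the rest. (8-1)! = 5040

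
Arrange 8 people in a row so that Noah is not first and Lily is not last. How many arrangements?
By inclusion-exclusion: 8! - 2×(8-1)! + (8-2)! = 40320 - 10080 + 720 = 30960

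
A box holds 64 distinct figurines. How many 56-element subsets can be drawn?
C(64,56) = 64!/(56!×8!) = 4426165368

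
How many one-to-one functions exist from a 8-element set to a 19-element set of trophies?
P(19,8) = 19!/(19-8)! = 3047466240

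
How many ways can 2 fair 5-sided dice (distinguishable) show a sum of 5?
Coefficient of x^5 in (x + x² + ... + x^5)^2. By inclusion-exclusion on dice exceeding 5: Σ_j (-1)^j C(2,j)·C(5-1-5j, 1) = C(2,0)·C(4,1) = 1·4 = 4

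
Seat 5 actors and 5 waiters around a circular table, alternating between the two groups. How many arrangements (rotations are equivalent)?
Fix one of the actors: (5-1)! ways for the remaining actors, × 5! ways for the waiters = 24 × 120 = 2880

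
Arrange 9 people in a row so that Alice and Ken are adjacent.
Treat as block: (9-1)! × 2! = 40320 × 2 = 80640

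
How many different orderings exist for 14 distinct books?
14! = 87178291200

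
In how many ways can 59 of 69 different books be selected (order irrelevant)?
C(69,59) = 69!/(59!×10!) = 340032449328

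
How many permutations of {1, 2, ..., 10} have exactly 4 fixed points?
Choose the 4 fixed points C(10,4) = 210, derange the rest: !6 = Σ_{j=0}^{6} (-1)^j·6!/j! = 720 - 720 + 360 - 120 + 30 - 6 + 1 = 265. Product = 210 × 265 = 55650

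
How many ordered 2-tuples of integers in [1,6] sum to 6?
Coefficient of x^6 in (x + x² + ... + x^6)^2. By inclusion-exclusion on dice exceeding 6: Σ_j (-1)^j C(2,j)·C(6-1-6j, 1) = C(2,0)·C(5,1) = 1·5 = 5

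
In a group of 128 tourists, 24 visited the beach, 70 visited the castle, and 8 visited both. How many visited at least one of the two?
|A∪B| = |A| + |B| - |A∩B| = 24 + 70 - 8 = 86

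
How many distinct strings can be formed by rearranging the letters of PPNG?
4! / (2! × 1! × 1!) = 12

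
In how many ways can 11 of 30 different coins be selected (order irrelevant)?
C(30,11) = 30!/(11!×19!) = 54627300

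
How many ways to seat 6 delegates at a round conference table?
Circular: fix one position, arrange the rest. (6-1)! = 120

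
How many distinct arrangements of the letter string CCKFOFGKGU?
10! / (1! × 2! × 2! × 1! × 2! × 2!) = 226800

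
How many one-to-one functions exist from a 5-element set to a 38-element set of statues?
P(38,5) = 38!/(38-5)! = 60233040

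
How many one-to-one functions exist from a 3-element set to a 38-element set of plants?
P(38,3) = 38!/(38-3)! = 50616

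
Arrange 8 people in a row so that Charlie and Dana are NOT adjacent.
Total - adjacent = 8! - (8-1)!×2 = 40320 - 10080 = 30240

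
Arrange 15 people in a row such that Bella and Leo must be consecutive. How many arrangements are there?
Treat the 2 as one block: (15-2+1)! × 2! = 87178291200 × 2 = 174356582400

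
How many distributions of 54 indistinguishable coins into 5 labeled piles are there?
C(54+5-1, 5-1) = C(58, 4) = 424270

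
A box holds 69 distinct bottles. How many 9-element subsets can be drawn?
C(69,9) = 69!/(9!×60!) = 56672074888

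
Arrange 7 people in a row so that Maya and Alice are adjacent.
Treat as block: (7-1)! × 2! = 720 × 2 = 1440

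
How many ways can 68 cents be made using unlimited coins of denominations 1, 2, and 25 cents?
Coefficient of x^68 in 1/(1-x^1) · 1/(1-x^2) · 1/(1-x^25). Case on j = number of 25-cent coins (j = 0..2); remainder r = 68 - 25j is made from {1,2} in ⌊r/2⌋+1 ways. r = 68, 43, 18 → 35 + 22 + 10 = 67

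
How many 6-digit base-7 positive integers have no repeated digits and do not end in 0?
Last digit: 6 nonzero choices. First digit: 5 (nonzero, ≠last). Middle 4: P(5,4) = 120. Total = 3600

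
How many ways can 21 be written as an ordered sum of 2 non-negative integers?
C(21+2-1, 2-1) = C(22, 1) = 22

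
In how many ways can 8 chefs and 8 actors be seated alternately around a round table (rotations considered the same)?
Fix one of the chefs: (8-1)! ways for the remaining chefs, × 8! ways for the actors = 5040 × 40320 = 203212800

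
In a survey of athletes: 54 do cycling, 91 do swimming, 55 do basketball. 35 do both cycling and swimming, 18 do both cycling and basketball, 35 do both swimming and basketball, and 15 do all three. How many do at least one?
|A∪B∪C| = 54+91+55-35-18-35+15 = 127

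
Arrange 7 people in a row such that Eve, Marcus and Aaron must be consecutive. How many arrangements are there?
Treat the 3 as one block: (7-3+1)! × 3! = 120 × 6 = 720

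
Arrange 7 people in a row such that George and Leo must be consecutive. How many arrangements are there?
Treat the 2 as one block: (7-2+1)! × 2! = 720 × 2 = 1440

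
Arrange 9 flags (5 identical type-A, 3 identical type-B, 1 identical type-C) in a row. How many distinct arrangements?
9! / (5! × 3! × 1!) = 504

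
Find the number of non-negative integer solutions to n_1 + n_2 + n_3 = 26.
C(26+3-1, 3-1) = C(28, 2) = 378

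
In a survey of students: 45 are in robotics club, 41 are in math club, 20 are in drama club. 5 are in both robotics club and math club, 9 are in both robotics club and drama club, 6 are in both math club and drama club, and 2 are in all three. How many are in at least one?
|A∪B∪C| = 45+41+20-5-9-6+2 = 88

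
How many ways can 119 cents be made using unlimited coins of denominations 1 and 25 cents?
Coefficient of x^119 in 1/(1-x^1) · 1/(1-x^25). Use j coins of 25 for j = 0..⌊119/25⌋ = 4, the rest in 1s: 4 + 1 = 5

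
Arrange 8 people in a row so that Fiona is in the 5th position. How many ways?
Fix one position: (8-1)! = 5040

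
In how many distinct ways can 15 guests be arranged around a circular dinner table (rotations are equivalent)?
Circular: fix one position, arrange the rest. (15-1)! = 87178291200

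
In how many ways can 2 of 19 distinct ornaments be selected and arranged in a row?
P(19,2) = 19!/(19-2)! = 342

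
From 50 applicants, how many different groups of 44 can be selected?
C(50,44) = 50!/(44!×6!) = 15890700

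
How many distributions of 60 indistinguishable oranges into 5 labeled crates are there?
C(60+5-1, 5-1) = C(64, 4) = 635376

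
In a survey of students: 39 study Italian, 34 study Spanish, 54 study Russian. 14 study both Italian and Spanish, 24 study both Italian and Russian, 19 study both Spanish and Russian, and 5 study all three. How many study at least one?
|A∪B∪C| = 39+34+54-14-24-19+5 = 75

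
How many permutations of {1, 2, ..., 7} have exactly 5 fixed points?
Choose the 5 fixed points C(7,5) = 21, derange the rest: !2 = Σ_{j=0}^{2} (-1)^j·2!/j! = 2 - 2 + 1 = 1. Product = 21 × 1 = 21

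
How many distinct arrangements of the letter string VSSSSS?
6! / (1! × 5!) = 6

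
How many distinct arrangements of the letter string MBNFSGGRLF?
10! / (2! × 1! × 2! × 1! × 1! × 1! × 1! × 1!) = 907200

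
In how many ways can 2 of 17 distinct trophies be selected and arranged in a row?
P(17,2) = 17!/(17-2)! = 272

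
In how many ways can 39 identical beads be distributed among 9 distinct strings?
C(39+9-1, 9-1) = C(47, 8) = 314457495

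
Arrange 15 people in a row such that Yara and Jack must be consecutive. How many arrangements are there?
Treat the 2 as one block: (15-2+1)! × 2! = 87178291200 × 2 = 174356582400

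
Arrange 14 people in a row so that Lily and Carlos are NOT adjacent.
Total - adjacent = 14! - (14-1)!×2 = 87178291200 - 12454041600 = 74724249600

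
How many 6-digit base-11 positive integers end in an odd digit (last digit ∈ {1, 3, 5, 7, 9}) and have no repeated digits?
Last∈{1,3,5,7,9}. Last=0: 0. Last nonzero: 5×9×P(9,4) = 136080. Total = 136080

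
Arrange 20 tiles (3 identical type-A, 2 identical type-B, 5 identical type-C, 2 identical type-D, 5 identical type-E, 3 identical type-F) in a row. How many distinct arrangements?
20! / (3! × 2! × 5! × 2! × 5! × 3!) = 1173274502400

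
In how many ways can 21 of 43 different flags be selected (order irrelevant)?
C(43,21) = 43!/(21!×22!) = 1052049481860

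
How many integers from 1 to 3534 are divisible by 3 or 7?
⌊3534/3⌋ + ⌊3534/7⌋ - ⌊3534/21⌋ = 1178 + 504 - 168 = 1514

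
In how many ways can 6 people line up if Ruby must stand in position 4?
Fix one position: (6-1)! = 120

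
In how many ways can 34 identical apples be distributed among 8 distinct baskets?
C(34+8-1, 8-1) = C(41, 7) = 22481940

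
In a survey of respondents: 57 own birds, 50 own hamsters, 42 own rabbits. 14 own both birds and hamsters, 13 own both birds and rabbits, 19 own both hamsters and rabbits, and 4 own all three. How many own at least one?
|A∪B∪C| = 57+50+42-14-13-19+4 = 107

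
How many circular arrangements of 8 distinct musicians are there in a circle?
Circular: fix one position, arrange the rest. (8-1)! = 5040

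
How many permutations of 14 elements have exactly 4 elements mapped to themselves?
Choose the 4 fixed points C(14,4) = 1001, derange the rest: !10 = Σ_{j=0}^{10} (-1)^j·10!/j! = 3628800 - 3628800 + 1814400 - 604800 + 151200 - 30240 + 5040 - 720 + 90 - 10 + 1 = 1334961. Product = 1001 × 1334961 = 1336295961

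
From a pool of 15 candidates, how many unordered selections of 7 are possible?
C(15,7) = 15!/(7!×8!) = 6435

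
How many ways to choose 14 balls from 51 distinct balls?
C(51,14) = 51!/(14!×37!) = 1292706174900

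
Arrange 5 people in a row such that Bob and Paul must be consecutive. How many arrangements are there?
Treat the 2 as one block: (5-2+1)! × 2! = 24 × 2 = 48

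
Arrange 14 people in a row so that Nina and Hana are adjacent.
Treat as block: (14-1)! × 2! = 6227020800 × 2 = 12454041600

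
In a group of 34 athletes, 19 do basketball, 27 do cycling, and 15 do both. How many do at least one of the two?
|A∪B| = |A| + |B| - |A∩B| = 19 + 27 - 15 = 31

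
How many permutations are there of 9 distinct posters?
9! = 362880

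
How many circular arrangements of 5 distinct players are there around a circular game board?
Circular: fix one position, arrange the rest. (5-1)! = 24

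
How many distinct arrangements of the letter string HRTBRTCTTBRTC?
13! / (2! × 2! × 3! × 5! × 1!) = 2162160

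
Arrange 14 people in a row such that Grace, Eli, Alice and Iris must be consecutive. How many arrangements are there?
Treat the 4 as one block: (14-4+1)! × 4! = 39916800 × 24 = 958003200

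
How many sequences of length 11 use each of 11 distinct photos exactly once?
11! = 39916800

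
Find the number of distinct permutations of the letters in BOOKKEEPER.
10! / (1! × 2! × 2! × 3! × 1! × 1!) = 151200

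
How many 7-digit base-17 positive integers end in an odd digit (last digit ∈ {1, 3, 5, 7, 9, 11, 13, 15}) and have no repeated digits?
Last∈{1,3,5,7,9,11,13,15}. Last=0: 0. Last nonzero: 8×15×P(15,5) = 43243200. Total = 43243200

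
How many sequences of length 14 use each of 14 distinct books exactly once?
14! = 87178291200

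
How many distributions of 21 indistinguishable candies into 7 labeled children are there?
C(21+7-1, 7-1) = C(27, 6) = 296010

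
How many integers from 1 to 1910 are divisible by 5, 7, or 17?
⌊1910/5⌋+⌊1910/7⌋+⌊1910/17⌋ - ⌊1910/35⌋-⌊1910/85⌋-⌊1910/119⌋ + ⌊1910/595⌋ = 382+272+112 - 54-22-16 + 3 = 677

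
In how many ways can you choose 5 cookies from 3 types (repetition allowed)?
C(5+3-1, 3-1) = C(7, 2) = 21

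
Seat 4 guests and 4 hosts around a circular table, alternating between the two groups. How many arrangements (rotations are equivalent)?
Fix one of the guests: (4-1)! ways for the remaining guests, × 4! ways for the hosts = 6 × 24 = 144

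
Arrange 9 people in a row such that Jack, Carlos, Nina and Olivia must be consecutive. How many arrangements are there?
Treat the 4 as one block: (9-4+1)! × 4! = 720 × 24 = 17280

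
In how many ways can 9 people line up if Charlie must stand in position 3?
Fix one position: (9-1)! = 40320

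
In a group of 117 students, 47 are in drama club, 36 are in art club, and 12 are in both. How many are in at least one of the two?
|A∪B| = |A| + |B| - |A∩B| = 47 + 36 - 12 = 71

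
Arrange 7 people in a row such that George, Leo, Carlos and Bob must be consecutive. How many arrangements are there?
Treat the 4 as one block: (7-4+1)! × 4! = 24 × 24 = 576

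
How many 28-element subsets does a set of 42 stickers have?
C(42,28) = 42!/(28!×14!) = 52860229080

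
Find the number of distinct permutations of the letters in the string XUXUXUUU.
8! / (3! × 5!) = 56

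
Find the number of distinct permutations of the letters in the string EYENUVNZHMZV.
12! / (1! × 1! × 2! × 1! × 2! × 2! × 2! × 1!) = 29937600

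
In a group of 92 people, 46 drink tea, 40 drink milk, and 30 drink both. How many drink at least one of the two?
|A∪B| = |A| + |B| - |A∩B| = 46 + 40 - 30 = 56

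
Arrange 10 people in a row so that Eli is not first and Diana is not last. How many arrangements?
By inclusion-exclusion: 10! - 2×(10-1)! + (10-2)! = 3628800 - 725760 + 40320 = 2943360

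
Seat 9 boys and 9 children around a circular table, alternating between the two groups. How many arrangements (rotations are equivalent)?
Fix one of the boys: (9-1)! ways for the remaining boys, × 9! ways for the children = 40320 × 362880 = 14631321600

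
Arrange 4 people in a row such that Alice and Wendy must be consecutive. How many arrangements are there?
Treat the 2 as one block: (4-2+1)! × 2! = 6 × 2 = 12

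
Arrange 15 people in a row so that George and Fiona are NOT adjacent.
Total - adjacent = 15! - (15-1)!×2 = 1307674368000 - 174356582400 = 1133317785600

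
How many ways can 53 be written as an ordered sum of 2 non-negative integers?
C(53+2-1, 2-1) = C(54, 1) = 54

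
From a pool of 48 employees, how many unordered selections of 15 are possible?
C(48,15) = 48!/(15!×33!) = 1093260079344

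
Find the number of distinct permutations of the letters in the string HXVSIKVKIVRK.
12! / (3! × 1! × 3! × 1! × 1! × 1! × 2!) = 6652800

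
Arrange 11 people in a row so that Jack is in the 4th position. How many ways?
Fix one position: (11-1)! = 3628800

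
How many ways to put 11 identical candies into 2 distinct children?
C(11+2-1, 2-1) = C(12, 1) = 12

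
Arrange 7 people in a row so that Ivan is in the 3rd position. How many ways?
Fix one position: (7-1)! = 720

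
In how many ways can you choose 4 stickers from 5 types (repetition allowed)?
C(4+5-1, 5-1) = C(8, 4) = 70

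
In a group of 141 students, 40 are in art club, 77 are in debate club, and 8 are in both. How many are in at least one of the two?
|A∪B| = |A| + |B| - |A∩B| = 40 + 77 - 8 = 109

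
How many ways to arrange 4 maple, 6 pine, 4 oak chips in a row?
14! / (4! × 6! × 4!) = 210210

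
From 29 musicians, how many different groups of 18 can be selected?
C(29,18) = 29!/(18!×11!) = 34597290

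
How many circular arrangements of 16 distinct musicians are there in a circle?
Circular: fix one position, arrange the rest. (16-1)! = 1307674368000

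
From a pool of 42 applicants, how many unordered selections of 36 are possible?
C(42,36) = 42!/(36!×6!) = 5245786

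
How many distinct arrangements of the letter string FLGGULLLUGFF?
12! / (2! × 4! × 3! × 3!) = 277200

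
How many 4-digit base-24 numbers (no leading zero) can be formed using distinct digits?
First digit: 23 choices (nonzero). Then descending: 23 × 23 × 22 × 21 = 244398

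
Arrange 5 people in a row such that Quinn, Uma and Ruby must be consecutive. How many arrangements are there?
Treat the 3 as one block: (5-3+1)! × 3! = 6 × 6 = 36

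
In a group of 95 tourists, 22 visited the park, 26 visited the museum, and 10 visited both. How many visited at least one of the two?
|A∪B| = |A| + |B| - |A∩B| = 22 + 26 - 10 = 38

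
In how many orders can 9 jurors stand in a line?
9! = 362880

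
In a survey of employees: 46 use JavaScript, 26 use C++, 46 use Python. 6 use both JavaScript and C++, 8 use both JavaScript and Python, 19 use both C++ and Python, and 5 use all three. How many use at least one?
|A∪B∪C| = 46+26+46-6-8-19+5 = 90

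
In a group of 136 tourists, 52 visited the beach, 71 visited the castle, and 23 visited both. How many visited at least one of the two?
|A∪B| = |A| + |B| - |A∩B| = 52 + 71 - 23 = 100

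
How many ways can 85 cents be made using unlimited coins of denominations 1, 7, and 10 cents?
Coefficient of x^85 in 1/(1-x^1) · 1/(1-x^7) · 1/(1-x^10). Case on j = number of 10-cent coins (j = 0..8); remainder r = 85 - 10j is made from {1,7} in ⌊r/7⌋+1 ways. r = 85, 75, 65, 55, 45, 35, 25, 15, 5 → 13 + 11 + 10 + 8 + 7 + 6 + 4 + 3 + 1 = 63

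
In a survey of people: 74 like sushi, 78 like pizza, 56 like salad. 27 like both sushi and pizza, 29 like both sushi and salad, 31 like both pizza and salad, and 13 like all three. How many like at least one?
|A∪B∪C| = 74+78+56-27-29-31+13 = 134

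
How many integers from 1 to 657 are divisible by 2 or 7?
⌊657/2⌋ + ⌊657/7⌋ - ⌊657/14⌋ = 328 + 93 - 46 = 375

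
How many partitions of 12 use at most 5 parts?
By conjugation, equals partitions of 12 into parts ≤ 5. Let r_j(i) = number of partitions of i into parts ≤ j, for i = 0..12. r_1(i) = 1 for all i; r_j(i) = r_{j-1}(i) + r_j(i-j). Rows j = 2..5: ≤2: 1 1 2 2 3 3 4 4 5 5 6 6 7; ≤3: 1 1 2 3 4 5 7 8 10 12 14 16 19; ≤4: 1 1 2 3 5 6 9 11 15 18 23 27 34; ≤5: 1 1 2 3 5 7 10 13 18 23 30 37 47. r_5(12) = 47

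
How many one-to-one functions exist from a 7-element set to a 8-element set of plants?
P(8,7) = 8!/(8-7)! = 40320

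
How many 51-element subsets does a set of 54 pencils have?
C(54,51) = 54!/(51!×3!) = 24804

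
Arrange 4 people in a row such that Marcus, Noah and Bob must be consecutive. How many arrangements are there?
Treat the 3 as one block: (4-3+1)! × 3! = 2 × 6 = 12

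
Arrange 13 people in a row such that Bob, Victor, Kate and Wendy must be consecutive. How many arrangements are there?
Treat the 4 as one block: (13-4+1)! × 4! = 3628800 × 24 = 87091200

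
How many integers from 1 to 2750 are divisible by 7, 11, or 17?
⌊2750/7⌋+⌊2750/11⌋+⌊2750/17⌋ - ⌊2750/77⌋-⌊2750/119⌋-⌊2750/187⌋ + ⌊2750/1309⌋ = 392+250+161 - 35-23-14 + 2 = 733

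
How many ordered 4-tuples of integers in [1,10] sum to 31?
Coefficient of x^31 in (x + x² + ... + x^10)^4. By inclusion-exclusion on dice exceeding 10: Σ_j (-1)^j C(4,j)·C(31-1-10j, 3) = C(4,0)·C(30,3) - C(4,1)·C(20,3) + C(4,2)·C(10,3) = 1·4060 - 4·1140 + 6·120 = 220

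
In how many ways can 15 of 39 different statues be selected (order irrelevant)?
C(39,15) = 39!/(15!×24!) = 25140840660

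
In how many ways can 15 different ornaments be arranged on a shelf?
15! = 1307674368000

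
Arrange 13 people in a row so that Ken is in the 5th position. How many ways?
Fix one position: (13-1)! = 479001600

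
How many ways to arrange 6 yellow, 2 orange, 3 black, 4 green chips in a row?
15! / (6! × 2! × 3! × 4!) = 6306300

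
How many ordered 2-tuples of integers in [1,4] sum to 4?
Coefficient of x^4 in (x + x² + ... + x^4)^2. By inclusion-exclusion on dice exceeding 4: Σ_j (-1)^j C(2,j)·C(4-1-4j, 1) = C(2,0)·C(3,1) = 1·3 = 3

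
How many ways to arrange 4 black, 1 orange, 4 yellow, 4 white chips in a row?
13! / (4! × 1! × 4! × 4!) = 450450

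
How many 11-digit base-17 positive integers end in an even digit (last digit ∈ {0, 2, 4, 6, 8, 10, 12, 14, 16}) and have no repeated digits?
Last∈{0,2,4,6,8,10,12,14,16}. Last=0: 29059430400. Last nonzero: 8×15×P(15,9) = 217945728000. Total = 247005158400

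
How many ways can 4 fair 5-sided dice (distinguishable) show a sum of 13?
Coefficient of x^13 in (x + x² + ... + x^5)^4. By inclusion-exclusion on dice exceeding 5: Σ_j (-1)^j C(4,j)·C(13-1-5j, 3) = C(4,0)·C(12,3) - C(4,1)·C(7,3) = 1·220 - 4·35 = 80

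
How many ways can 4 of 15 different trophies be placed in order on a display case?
P(15,4) = 15!/(15-4)! = 32760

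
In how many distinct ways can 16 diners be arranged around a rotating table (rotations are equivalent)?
Circular: fix one position, arrange the rest. (16-1)! = 1307674368000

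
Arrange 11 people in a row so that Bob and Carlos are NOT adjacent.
Total - adjacent = 11! - (11-1)!×2 = 39916800 - 7257600 = 32659200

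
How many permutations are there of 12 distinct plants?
12! = 479001600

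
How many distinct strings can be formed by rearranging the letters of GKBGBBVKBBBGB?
13! / (3! × 2! × 7! × 1!) = 102960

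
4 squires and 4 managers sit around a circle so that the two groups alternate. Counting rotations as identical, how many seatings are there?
Fix one of the squires: (4-1)! ways for the remaining squires, × 4! ways for the managers = 6 × 24 = 144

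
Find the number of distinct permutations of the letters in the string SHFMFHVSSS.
10! / (1! × 4! × 2! × 2! × 1!) = 37800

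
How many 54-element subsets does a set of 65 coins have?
C(65,54) = 65!/(54!×11!) = 895068996640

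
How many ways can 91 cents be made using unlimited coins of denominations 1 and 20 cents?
Coefficient of x^91 in 1/(1-x^1) · 1/(1-x^20). Use j coins of 20 for j = 0..⌊91/20⌋ = 4, the rest in 1s: 4 + 1 = 5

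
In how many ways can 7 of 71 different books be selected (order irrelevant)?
C(71,7) = 71!/(7!×64!) = 1329890705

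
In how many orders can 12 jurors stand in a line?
12! = 479001600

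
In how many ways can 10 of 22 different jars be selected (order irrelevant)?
C(22,10) = 22!/(10!×12!) = 646646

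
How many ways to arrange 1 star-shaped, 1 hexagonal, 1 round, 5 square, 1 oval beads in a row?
9! / (1! × 1! × 1! × 5! × 1!) = 3024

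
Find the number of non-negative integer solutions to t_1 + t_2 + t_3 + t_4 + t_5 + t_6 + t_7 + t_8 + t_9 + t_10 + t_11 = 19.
C(19+11-1, 11-1) = C(29, 10) = 20030010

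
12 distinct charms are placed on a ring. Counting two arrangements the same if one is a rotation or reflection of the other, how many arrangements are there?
(12-1)!/2 = 39916800/2 = 19958400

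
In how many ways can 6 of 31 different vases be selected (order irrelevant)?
C(31,6) = 31!/(6!×25!) = 736281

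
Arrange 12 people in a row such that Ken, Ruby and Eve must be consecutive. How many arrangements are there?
Treat the 3 as one block: (12-3+1)! × 3! = 3628800 × 6 = 21772800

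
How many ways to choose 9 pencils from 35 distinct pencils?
C(35,9) = 35!/(9!×26!) = 70607460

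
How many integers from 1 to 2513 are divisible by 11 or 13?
⌊2513/11⌋ + ⌊2513/13⌋ - ⌊2513/143⌋ = 228 + 193 - 17 = 404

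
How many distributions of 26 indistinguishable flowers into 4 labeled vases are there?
C(26+4-1, 4-1) = C(29, 3) = 3654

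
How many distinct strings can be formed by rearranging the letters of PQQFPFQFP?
9! / (3! × 3! × 3!) = 1680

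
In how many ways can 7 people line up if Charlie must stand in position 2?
Fix one position: (7-1)! = 720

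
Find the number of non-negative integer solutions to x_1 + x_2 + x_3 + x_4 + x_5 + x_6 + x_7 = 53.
C(53+7-1, 7-1) = C(59, 6) = 45057474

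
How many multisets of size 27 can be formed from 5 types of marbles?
C(27+5-1, 5-1) = C(31, 4) = 31465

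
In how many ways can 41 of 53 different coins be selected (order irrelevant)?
C(53,41) = 53!/(41!×12!) = 266783135710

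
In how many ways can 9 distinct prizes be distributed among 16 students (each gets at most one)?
P(16,9) = 16!/(16-9)! = 4151347200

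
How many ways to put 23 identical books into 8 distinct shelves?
C(23+8-1, 8-1) = C(30, 7) = 2035800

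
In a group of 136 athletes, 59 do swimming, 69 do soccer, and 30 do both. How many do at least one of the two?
|A∪B| = |A| + |B| - |A∩B| = 59 + 69 - 30 = 98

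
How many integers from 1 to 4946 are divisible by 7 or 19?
⌊4946/7⌋ + ⌊4946/19⌋ - ⌊4946/133⌋ = 706 + 260 - 37 = 929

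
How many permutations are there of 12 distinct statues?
12! = 479001600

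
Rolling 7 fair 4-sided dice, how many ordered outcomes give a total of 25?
Coefficient of x^25 in (x + x² + ... + x^4)^7. By inclusion-exclusion on dice exceeding 4: Σ_j (-1)^j C(7,j)·C(25-1-4j, 6) = C(7,0)·C(24,6) - C(7,1)·C(20,6) + C(7,2)·C(16,6) - C(7,3)·C(12,6) + C(7,4)·C(8,6) = 1·134596 - 7·38760 + 21·8008 - 35·924 + 35·28 = 84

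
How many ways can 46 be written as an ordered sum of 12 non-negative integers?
C(46+12-1, 12-1) = C(57, 11) = 184509266760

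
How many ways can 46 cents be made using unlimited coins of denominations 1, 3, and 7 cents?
Coefficient of x^46 in 1/(1-x^1) · 1/(1-x^3) · 1/(1-x^7). Case on j = number of 7-cent coins (j = 0..6); remainder r = 46 - 7j is made from {1,3} in ⌊r/3⌋+1 ways. r = 46, 39, 32, 25, 18, 11, 4 → 16 + 14 + 11 + 9 + 7 + 4 + 2 = 63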